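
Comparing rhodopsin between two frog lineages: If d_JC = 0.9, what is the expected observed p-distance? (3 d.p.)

p = (3/4)(1 − e^(−4d/3)) = 0.75 × (1 − e^(-1.2)) = 0.75 × (1 − 0.301194) = 0.524105.

0.524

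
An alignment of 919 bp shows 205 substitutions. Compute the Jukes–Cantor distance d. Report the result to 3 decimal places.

0.265

p = 205/919 ≈ 0.223069.
d = −(3/4) ln(1 − 4p/3) = −0.75 ln(1 − 0.297425) = −0.75 ln(0.702575)
  = −0.75 × (-0.353003) = 0.264752 substitutions/site.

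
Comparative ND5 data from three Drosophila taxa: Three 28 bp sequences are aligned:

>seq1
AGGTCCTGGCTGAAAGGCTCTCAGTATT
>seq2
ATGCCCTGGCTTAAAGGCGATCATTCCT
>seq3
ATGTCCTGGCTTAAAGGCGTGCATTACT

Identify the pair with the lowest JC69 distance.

seq1–seq2: 8/28 differ, p = 0.286, d = 0.360.
seq1–seq3: 7/28 differ, p = 0.250, d = 0.304.
seq2–seq3: 4/28 differ, p = 0.143, d = 0.158.
The smallest distance is between seq2 and seq3.

seq2 and seq3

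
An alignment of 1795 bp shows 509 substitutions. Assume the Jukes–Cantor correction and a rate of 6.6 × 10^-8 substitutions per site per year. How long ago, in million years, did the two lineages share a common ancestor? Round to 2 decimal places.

2.70

p = 509/1795 ≈ 0.283565.
d = −(3/4) ln(1 − 4p/3) = −0.75 ln(1 − 0.378087) = −0.75 ln(0.621913)
  = −0.75 × (-0.474955) = 0.356216 substitutions/site.
Under a molecular clock d = 2μt, so t = d/(2μ) = 0.356216 / (2 × 6.6 × 10^-8) = 2.70 million years.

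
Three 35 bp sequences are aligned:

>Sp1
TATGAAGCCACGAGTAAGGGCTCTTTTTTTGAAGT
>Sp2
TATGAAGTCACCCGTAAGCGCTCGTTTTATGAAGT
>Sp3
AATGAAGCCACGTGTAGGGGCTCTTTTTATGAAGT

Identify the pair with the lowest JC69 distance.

Sp1–Sp2: 6/35 differ, p = 0.171, d = 0.195.
Sp1–Sp3: 4/35 differ, p = 0.114, d = 0.124.
Sp2–Sp3: 7/35 differ, p = 0.200, d = 0.233.
The smallest distance is between Sp1 and Sp3.

Sp1 and Sp3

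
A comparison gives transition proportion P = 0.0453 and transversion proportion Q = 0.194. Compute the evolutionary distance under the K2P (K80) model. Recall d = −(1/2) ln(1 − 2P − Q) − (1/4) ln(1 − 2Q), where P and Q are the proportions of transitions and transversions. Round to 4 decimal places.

0.2902

Under the Kimura two-parameter model, d = −½ ln(1 − 2P − Q) − ¼ ln(1 − 2Q).
1 − 2P − Q = 0.7154, giving −½ ln(0.7154) = 0.167457.
1 − 2Q = 0.612, giving −¼ ln(0.612) = 0.122756.
d = 0.167457 + 0.122756 = 0.290213.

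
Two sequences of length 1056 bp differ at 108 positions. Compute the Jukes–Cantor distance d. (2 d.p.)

0.11

p = 108/1056 ≈ 0.102273.
d = −(3/4) ln(1 − 4p/3) = −0.75 ln(1 − 0.136364) = −0.75 ln(0.863636)
  = −0.75 × (-0.146604) = 0.109953 substitutions/site.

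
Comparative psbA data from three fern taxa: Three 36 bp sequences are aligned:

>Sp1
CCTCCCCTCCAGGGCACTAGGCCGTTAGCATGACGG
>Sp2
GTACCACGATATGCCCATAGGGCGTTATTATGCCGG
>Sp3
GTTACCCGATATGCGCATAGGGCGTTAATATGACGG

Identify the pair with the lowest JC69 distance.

Sp1–Sp2: 15/36 differ, p = 0.417, d = 0.608.
Sp1–Sp3: 14/36 differ, p = 0.389, d = 0.548.
Sp2–Sp3: 6/36 differ, p = 0.167, d = 0.188.
The smallest distance is between Sp2 and Sp3.

Sp2 and Sp3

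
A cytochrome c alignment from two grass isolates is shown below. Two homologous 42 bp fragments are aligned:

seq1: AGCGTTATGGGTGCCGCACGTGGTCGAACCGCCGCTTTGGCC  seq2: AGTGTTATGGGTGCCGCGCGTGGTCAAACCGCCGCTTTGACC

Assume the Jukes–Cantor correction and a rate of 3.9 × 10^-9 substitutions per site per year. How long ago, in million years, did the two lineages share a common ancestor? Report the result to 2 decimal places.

The sequences differ at 4 of 42 sites (3, 18, 26, 40), so p = 4/42 ≈ 0.095238.
d = −(3/4) ln(1 − 4p/3) = −0.75 ln(1 − 0.126984) = −0.75 ln(0.873016)
  = −0.75 × (-0.135801) = 0.101851 substitutions/site.
Under a molecular clock d = 2μt, so t = d/(2μ) = 0.101851 / (2 × 3.9 × 10^-9) = 13.06 million years.

13.06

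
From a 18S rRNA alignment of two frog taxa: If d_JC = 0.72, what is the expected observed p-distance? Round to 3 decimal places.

0.463

p = (3/4)(1 − e^(−4d/3)) = 0.75 × (1 − e^(-0.96)) = 0.75 × (1 − 0.382893) = 0.462830.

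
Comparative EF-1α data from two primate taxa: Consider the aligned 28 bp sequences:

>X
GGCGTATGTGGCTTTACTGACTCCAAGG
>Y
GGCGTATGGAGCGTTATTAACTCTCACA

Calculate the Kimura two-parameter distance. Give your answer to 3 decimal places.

Of 28 sites, 5 differences are transitions and 4 are transversions, so P = 5/28 ≈ 0.178571 and Q = 4/28 ≈ 0.142857.
Under the Kimura two-parameter model, d = −½ ln(1 − 2P − Q) − ¼ ln(1 − 2Q).
1 − 2P − Q = 0.500001, giving −½ ln(0.500001) = 0.346573.
1 − 2Q = 0.714286, giving −¼ ln(0.714286) = 0.084118.
d = 0.346573 + 0.084118 = 0.430691.

0.431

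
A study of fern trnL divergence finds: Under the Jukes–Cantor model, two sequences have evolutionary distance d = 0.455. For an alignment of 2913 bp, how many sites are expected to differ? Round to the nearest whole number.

Invert JC69: p = (3/4)(1 − e^(−4d/3)) = 0.75 × (1 − e^(-0.606667)) = 0.75 × (1 − 0.545165) = 0.341126.
Expected differing sites = pL ≈ 0.341126 × 2913 = 993.700038 ≈ 994.

994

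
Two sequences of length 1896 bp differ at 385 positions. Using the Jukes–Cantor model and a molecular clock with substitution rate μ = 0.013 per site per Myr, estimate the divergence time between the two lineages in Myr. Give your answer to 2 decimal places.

p = 385/1896 ≈ 0.203059.
d = −(3/4) ln(1 − 4p/3) = −0.75 ln(1 − 0.270745) = −0.75 ln(0.729255)
  = −0.75 × (-0.315732) = 0.236799 substitutions/site.
Under a molecular clock d = 2μt, so t = d/(2μ) = 0.236799 / (2 × 0.013) = 9.11 Myr.

9.11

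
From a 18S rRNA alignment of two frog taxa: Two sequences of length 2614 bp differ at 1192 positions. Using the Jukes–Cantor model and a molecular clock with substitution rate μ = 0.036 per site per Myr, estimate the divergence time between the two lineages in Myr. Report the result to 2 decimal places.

9.76

p = 1192/2614 ≈ 0.456006.
d = −(3/4) ln(1 − 4p/3) = −0.75 ln(1 − 0.608008) = −0.75 ln(0.391992)
  = −0.75 × (-0.936514) = 0.702386 substitutions/site.
Under a molecular clock d = 2μt, so t = d/(2μ) = 0.702386 / (2 × 0.036) = 9.76 Myr.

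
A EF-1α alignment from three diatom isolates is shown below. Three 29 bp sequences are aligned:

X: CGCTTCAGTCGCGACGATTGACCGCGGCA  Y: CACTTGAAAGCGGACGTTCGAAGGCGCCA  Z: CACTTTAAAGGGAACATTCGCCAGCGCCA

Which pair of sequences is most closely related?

X–Y: 12/29 differ, p = 0.414, d = 0.602.
X–Z: 13/29 differ, p = 0.448, d = 0.683.
Y–Z: 7/29 differ, p = 0.241, d = 0.291.
The smallest distance is between Y and Z.

Y and Z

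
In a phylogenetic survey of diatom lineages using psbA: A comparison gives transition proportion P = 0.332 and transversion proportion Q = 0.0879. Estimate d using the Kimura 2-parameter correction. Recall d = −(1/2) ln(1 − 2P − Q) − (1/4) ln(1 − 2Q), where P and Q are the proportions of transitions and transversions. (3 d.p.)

0.745

Under the Kimura two-parameter model, d = −½ ln(1 − 2P − Q) − ¼ ln(1 − 2Q).
1 − 2P − Q = 0.2481, giving −½ ln(0.2481) = 0.696962.
1 − 2Q = 0.8242, giving −¼ ln(0.8242) = 0.048336.
d = 0.696962 + 0.048336 = 0.745298.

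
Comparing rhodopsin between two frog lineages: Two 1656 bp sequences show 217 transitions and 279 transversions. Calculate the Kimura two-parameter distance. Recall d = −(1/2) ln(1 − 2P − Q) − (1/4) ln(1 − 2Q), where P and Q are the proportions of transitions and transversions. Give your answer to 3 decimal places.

0.384

P = 217/1656 ≈ 0.131039 and Q = 279/1656 ≈ 0.168478.
Under the Kimura two-parameter model, d = −½ ln(1 − 2P − Q) − ¼ ln(1 − 2Q).
1 − 2P − Q = 0.569444, giving −½ ln(0.569444) = 0.281547.
1 − 2Q = 0.663044, giving −¼ ln(0.663044) = 0.102728.
d = 0.281547 + 0.102728 = 0.384275.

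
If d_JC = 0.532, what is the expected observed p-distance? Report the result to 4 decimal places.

p = (3/4)(1 − e^(−4d/3)) = 0.75 × (1 − e^(-0.709333)) = 0.75 × (1 − 0.491972) = 0.381021.

0.3810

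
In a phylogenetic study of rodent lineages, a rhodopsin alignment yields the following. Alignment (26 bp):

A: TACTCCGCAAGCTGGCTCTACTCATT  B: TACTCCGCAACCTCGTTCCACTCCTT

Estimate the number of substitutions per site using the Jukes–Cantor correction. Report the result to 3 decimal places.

0.222

The sequences differ at 5 of 26 sites (11, 14, 16, 19, 24), so p = 5/26 ≈ 0.192308.
d = −(3/4) ln(1 − 4p/3) = −0.75 ln(1 − 0.256411) = −0.75 ln(0.743589)
  = −0.75 × (-0.296267) = 0.222200 substitutions/site.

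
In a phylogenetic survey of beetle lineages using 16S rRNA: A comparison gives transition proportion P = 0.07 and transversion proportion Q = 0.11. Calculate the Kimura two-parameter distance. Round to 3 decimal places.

Under the Kimura two-parameter model, d = −½ ln(1 − 2P − Q) − ¼ ln(1 − 2Q).
1 − 2P − Q = 0.75, giving −½ ln(0.75) = 0.143841.
1 − 2Q = 0.78, giving −¼ ln(0.78) = 0.062115.
d = 0.143841 + 0.062115 = 0.205956.

0.206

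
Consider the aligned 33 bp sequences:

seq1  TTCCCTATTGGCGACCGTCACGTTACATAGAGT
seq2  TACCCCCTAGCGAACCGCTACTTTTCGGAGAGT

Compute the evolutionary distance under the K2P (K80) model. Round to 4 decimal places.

Of 33 sites, 5 differences are transitions and 8 are transversions, so P = 5/33 ≈ 0.151515 and Q = 8/33 ≈ 0.242424.
Under the Kimura two-parameter model, d = −½ ln(1 − 2P − Q) − ¼ ln(1 − 2Q).
1 − 2P − Q = 0.454546, giving −½ ln(0.454546) = 0.394228.
1 − 2Q = 0.515152, giving −¼ ln(0.515152) = 0.165823.
d = 0.394228 + 0.165823 = 0.560051.

0.5601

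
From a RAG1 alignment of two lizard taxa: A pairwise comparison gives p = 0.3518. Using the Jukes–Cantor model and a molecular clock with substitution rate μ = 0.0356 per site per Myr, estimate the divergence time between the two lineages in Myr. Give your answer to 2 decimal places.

d = −(3/4) ln(1 − 4p/3) = −0.75 ln(1 − 0.469067) = −0.75 ln(0.530933)
  = −0.75 × (-0.633119) = 0.474839 substitutions/site.
Under a molecular clock d = 2μt, so t = d/(2μ) = 0.474839 / (2 × 0.0356) = 6.67 Myr.

6.67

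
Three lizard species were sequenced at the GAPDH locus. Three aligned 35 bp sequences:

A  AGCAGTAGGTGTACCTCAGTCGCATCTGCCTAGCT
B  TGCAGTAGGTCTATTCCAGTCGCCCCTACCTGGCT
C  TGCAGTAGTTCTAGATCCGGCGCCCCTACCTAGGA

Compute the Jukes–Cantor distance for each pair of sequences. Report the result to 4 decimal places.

d(A,B) = 0.3149, d(A,C) = 0.4582, d(B,C) = 0.3149

A–B: 9/35 sites differ → p ≈ 0.257143, d = −0.75 ln(1 − 0.342857) = 0.314890 ≈ 0.3149.
A–C: 12/35 sites differ → p ≈ 0.342857, d = −0.75 ln(1 − 0.457143) = 0.458182 ≈ 0.4582.
B–C: 9/35 sites differ → p ≈ 0.257143, d = −0.75 ln(1 − 0.342857) = 0.314890 ≈ 0.3149.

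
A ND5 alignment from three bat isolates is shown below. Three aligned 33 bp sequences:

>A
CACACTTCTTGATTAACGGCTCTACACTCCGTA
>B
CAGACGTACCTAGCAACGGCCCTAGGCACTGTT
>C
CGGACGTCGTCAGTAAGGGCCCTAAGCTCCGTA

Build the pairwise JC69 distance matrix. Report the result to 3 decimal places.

d(A,B) = 0.625, d(A,C) = 0.388, d(B,C) = 0.441

A–B: 14/33 sites differ → p ≈ 0.424242, d = −0.75 ln(1 − 0.565656) = 0.625439 ≈ 0.625.
A–C: 10/33 sites differ → p ≈ 0.30303, d = −0.75 ln(1 − 0.40404) = 0.388186 ≈ 0.388.
B–C: 11/33 sites differ → p ≈ 0.333333, d = −0.75 ln(1 − 0.444444) = 0.440839 ≈ 0.441.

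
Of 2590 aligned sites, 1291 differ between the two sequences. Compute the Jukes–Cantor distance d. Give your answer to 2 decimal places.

p = 1291/2590 ≈ 0.498456.
d = −(3/4) ln(1 − 4p/3) = −0.75 ln(1 − 0.664608) = −0.75 ln(0.335392)
  = −0.75 × (-1.092455) = 0.819341 substitutions/site.

0.82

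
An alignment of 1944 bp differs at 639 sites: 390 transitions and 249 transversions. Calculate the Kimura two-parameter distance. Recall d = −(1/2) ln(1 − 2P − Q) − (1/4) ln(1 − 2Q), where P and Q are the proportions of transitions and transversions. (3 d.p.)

0.451

P = 390/1944 ≈ 0.200617 and Q = 249/1944 ≈ 0.128086.
Under the Kimura two-parameter model, d = −½ ln(1 − 2P − Q) − ¼ ln(1 − 2Q).
1 − 2P − Q = 0.47068, giving −½ ln(0.47068) = 0.376788.
1 − 2Q = 0.743828, giving −¼ ln(0.743828) = 0.073986.
d = 0.376788 + 0.073986 = 0.450774.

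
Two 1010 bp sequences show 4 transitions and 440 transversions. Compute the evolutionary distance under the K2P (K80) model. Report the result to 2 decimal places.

0.81

P = 4/1010 ≈ 0.00396 and Q = 440/1010 ≈ 0.435644.
Under the Kimura two-parameter model, d = −½ ln(1 − 2P − Q) − ¼ ln(1 − 2Q).
1 − 2P − Q = 0.556436, giving −½ ln(0.556436) = 0.293102.
1 − 2Q = 0.128712, giving −¼ ln(0.128712) = 0.512544.
d = 0.293102 + 0.512544 = 0.805646.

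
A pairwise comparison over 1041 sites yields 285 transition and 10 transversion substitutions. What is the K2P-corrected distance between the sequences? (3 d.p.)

P = 285/1041 ≈ 0.273775 and Q = 10/1041 ≈ 0.009606.
Under the Kimura two-parameter model, d = −½ ln(1 − 2P − Q) − ¼ ln(1 − 2Q).
1 − 2P − Q = 0.442844, giving −½ ln(0.442844) = 0.407269.
1 − 2Q = 0.980788, giving −¼ ln(0.980788) = 0.004850.
d = 0.407269 + 0.004850 = 0.412119.

0.412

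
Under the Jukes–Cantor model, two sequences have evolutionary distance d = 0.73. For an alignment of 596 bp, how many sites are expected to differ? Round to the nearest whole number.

278

Invert JC69: p = (3/4)(1 − e^(−4d/3)) = 0.75 × (1 − e^(-0.973333)) = 0.75 × (1 − 0.377822) = 0.466634.
Expected differing sites = pL ≈ 0.466634 × 596 = 278.113864 ≈ 278.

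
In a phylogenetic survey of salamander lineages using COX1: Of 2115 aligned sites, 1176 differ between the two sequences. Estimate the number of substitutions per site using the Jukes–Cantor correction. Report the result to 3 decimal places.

1.014

p = 1176/2115 ≈ 0.556028.
d = −(3/4) ln(1 − 4p/3) = −0.75 ln(1 − 0.741371) = −0.75 ln(0.258629)
  = −0.75 × (-1.352361) = 1.014271 substitutions/site.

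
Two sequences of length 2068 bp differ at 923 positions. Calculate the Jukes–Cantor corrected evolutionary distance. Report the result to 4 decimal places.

p = 923/2068 ≈ 0.446325.
d = −(3/4) ln(1 − 4p/3) = −0.75 ln(1 − 0.5951) = −0.75 ln(0.4049)
  = −0.75 × (-0.904115) = 0.678086 substitutions/site.

0.6781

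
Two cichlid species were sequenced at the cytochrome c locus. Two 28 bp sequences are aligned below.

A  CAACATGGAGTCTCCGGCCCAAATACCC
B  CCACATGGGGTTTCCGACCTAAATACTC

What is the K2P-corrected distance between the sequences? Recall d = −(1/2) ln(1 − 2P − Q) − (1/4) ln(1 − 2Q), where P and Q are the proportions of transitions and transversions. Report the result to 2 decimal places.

0.27

Of 28 sites, 5 differences are transitions and 1 are transversions, so P = 5/28 ≈ 0.178571 and Q = 1/28 ≈ 0.035714.
Under the Kimura two-parameter model, d = −½ ln(1 − 2P − Q) − ¼ ln(1 − 2Q).
1 − 2P − Q = 0.607144, giving −½ ln(0.607144) = 0.249495.
1 − 2Q = 0.928572, giving −¼ ln(0.928572) = 0.018527.
d = 0.249495 + 0.018527 = 0.268022.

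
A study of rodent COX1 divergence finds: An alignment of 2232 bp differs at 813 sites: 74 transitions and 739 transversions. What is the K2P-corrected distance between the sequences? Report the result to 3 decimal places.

0.525

P = 74/2232 ≈ 0.033154 and Q = 739/2232 ≈ 0.331093.
Under the Kimura two-parameter model, d = −½ ln(1 − 2P − Q) − ¼ ln(1 − 2Q).
1 − 2P − Q = 0.602599, giving −½ ln(0.602599) = 0.253252.
1 − 2Q = 0.337814, giving −¼ ln(0.337814) = 0.271315.
d = 0.253252 + 0.271315 = 0.524567.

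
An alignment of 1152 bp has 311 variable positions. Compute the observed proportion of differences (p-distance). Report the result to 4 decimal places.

p = 311/1152 = 0.269965… ≈ 0.2700 (to 4 d.p.).

0.2700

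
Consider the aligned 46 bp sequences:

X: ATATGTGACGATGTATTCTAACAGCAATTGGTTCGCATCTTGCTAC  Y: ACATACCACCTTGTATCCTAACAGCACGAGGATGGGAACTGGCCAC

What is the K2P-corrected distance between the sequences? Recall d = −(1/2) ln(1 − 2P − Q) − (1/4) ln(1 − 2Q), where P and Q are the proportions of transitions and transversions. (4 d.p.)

0.4675

Of 46 sites, 5 differences are transitions and 11 are transversions, so P = 5/46 ≈ 0.108696 and Q = 11/46 ≈ 0.23913.
Under the Kimura two-parameter model, d = −½ ln(1 − 2P − Q) − ¼ ln(1 − 2Q).
1 − 2P − Q = 0.543478, giving −½ ln(0.543478) = 0.304883.
1 − 2Q = 0.52174, giving −¼ ln(0.52174) = 0.162646.
d = 0.304883 + 0.162646 = 0.467529.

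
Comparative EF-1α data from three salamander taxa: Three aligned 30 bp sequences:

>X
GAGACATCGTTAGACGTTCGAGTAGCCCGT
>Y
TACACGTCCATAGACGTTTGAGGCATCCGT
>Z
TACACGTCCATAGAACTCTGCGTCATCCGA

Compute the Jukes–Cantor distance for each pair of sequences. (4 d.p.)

X–Y: 10/30 sites differ → p ≈ 0.333333, d = −0.75 ln(1 − 0.444444) = 0.440839 ≈ 0.4408.
X–Z: 14/30 sites differ → p ≈ 0.466667, d = −0.75 ln(1 − 0.622223) = 0.730088 ≈ 0.7301.
Y–Z: 6/30 sites differ → p = 0.2, d = −0.75 ln(1 − 0.266667) = 0.232617 ≈ 0.2326.

d(X,Y) = 0.4408, d(X,Z) = 0.7301, d(Y,Z) = 0.2326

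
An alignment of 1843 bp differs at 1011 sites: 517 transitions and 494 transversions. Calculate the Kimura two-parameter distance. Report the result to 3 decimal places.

P = 517/1843 ≈ 0.280521 and Q = 494/1843 ≈ 0.268041.
Under the Kimura two-parameter model, d = −½ ln(1 − 2P − Q) − ¼ ln(1 − 2Q).
1 − 2P − Q = 0.170917, giving −½ ln(0.170917) = 0.883289.
1 − 2Q = 0.463918, giving −¼ ln(0.463918) = 0.192012.
d = 0.883289 + 0.192012 = 1.075301.

1.075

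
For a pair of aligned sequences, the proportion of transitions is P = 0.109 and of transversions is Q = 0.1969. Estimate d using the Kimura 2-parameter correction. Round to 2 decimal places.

0.39

Under the Kimura two-parameter model, d = −½ ln(1 − 2P − Q) − ¼ ln(1 − 2Q).
1 − 2P − Q = 0.5851, giving −½ ln(0.5851) = 0.267986.
1 − 2Q = 0.6062, giving −¼ ln(0.6062) = 0.125136.
d = 0.267986 + 0.125136 = 0.393122.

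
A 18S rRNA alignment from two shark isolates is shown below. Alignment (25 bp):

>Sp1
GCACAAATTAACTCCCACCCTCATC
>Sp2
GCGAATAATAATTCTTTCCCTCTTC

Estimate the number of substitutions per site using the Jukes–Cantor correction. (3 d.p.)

The sequences differ at 9 of 25 sites (3, 4, 6, 8, 12, 15, 16, 17, 23), so p = 9/25 = 0.36.
d = −(3/4) ln(1 − 4p/3) = −0.75 ln(1 − 0.48) = −0.75 ln(0.52)
  = −0.75 × (-0.653926) = 0.490445 substitutions/site.

0.490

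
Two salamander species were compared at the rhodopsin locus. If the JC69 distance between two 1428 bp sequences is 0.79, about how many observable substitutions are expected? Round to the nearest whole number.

Invert JC69: p = (3/4)(1 − e^(−4d/3)) = 0.75 × (1 − e^(-1.053333)) = 0.75 × (1 − 0.348773) = 0.488420.
Expected differing sites = pL ≈ 0.488420 × 1428 = 697.46376 ≈ 697.

697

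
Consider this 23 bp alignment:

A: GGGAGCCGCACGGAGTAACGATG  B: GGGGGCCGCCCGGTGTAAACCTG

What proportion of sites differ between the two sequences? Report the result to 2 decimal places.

The sequences differ at 6 of 23 positions (sites 4, 10, 14, 19, 20, 21).
p = 6/23 = 0.260869… ≈ 0.26 (to 2 d.p.).

0.26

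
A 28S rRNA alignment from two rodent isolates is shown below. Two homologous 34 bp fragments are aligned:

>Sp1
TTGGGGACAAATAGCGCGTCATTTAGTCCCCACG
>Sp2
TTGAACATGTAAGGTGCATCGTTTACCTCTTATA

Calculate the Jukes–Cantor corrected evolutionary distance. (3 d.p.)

The sequences differ at 18 of 34 sites, so p = 18/34 ≈ 0.529412.
d = −(3/4) ln(1 − 4p/3) = −0.75 ln(1 − 0.705883) = −0.75 ln(0.294117)
  = −0.75 × (-1.223778) = 0.917834 substitutions/site.

0.918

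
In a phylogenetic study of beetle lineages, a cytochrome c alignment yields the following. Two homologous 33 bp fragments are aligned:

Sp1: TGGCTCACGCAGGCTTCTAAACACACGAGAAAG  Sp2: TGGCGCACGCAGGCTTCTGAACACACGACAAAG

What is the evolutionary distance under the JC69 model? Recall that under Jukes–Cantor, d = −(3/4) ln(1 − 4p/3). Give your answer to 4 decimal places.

The sequences differ at 3 of 33 sites (5, 19, 29), so p = 3/33 ≈ 0.090909.
d = −(3/4) ln(1 − 4p/3) = −0.75 ln(1 − 0.121212) = −0.75 ln(0.878788)
  = −0.75 × (-0.129212) = 0.096909 substitutions/site.

0.0969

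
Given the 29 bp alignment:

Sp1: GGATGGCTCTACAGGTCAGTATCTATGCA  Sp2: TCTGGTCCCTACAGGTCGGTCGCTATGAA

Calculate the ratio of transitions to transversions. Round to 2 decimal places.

Transitions are A↔G and C↔T; transversions are all other mismatches.
Transitions: 2. Transversions: 8.
R = 2/8 = 0.25.

0.25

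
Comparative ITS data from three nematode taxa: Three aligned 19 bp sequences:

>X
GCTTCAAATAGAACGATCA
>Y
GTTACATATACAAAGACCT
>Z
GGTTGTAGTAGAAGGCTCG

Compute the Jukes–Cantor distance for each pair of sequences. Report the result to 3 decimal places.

X–Y: 7/19 sites differ → p ≈ 0.368421, d = −0.75 ln(1 − 0.491228) = 0.506816 ≈ 0.507.
X–Z: 7/19 sites differ → p ≈ 0.368421, d = −0.75 ln(1 − 0.491228) = 0.506816 ≈ 0.507.
Y–Z: 11/19 sites differ → p ≈ 0.578947, d = −0.75 ln(1 − 0.771929) = 1.108574 ≈ 1.109.

d(X,Y) = 0.507, d(X,Z) = 0.507, d(Y,Z) = 1.109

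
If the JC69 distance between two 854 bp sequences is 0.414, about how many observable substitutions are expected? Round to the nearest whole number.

272

Invert JC69: p = (3/4)(1 − e^(−4d/3)) = 0.75 × (1 − e^(-0.552)) = 0.75 × (1 − 0.575797) = 0.318152.
Expected differing sites = pL ≈ 0.318152 × 854 = 271.701808 ≈ 272.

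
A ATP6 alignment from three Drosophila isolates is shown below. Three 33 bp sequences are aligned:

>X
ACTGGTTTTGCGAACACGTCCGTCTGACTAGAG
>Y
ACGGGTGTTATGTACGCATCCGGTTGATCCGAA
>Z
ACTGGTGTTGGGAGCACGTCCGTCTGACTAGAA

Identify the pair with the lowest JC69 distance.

X and Z

X–Y: 13/33 differ, p = 0.394, d = 0.559.
X–Z: 4/33 differ, p = 0.121, d = 0.132.
Y–Z: 12/33 differ, p = 0.364, d = 0.497.
The smallest distance is between X and Z.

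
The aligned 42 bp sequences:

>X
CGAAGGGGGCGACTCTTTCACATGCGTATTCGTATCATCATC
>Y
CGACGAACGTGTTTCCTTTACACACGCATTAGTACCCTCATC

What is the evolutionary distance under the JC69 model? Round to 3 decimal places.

0.485

The sequences differ at 15 of 42 sites, so p = 15/42 ≈ 0.357143.
d = −(3/4) ln(1 − 4p/3) = −0.75 ln(1 − 0.476191) = −0.75 ln(0.523809)
  = −0.75 × (-0.646628) = 0.484971 substitutions/site.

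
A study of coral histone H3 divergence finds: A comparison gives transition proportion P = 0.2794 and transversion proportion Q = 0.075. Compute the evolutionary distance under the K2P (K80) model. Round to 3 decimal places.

Under the Kimura two-parameter model, d = −½ ln(1 − 2P − Q) − ¼ ln(1 − 2Q).
1 − 2P − Q = 0.3662, giving −½ ln(0.3662) = 0.502288.
1 − 2Q = 0.85, giving −¼ ln(0.85) = 0.040630.
d = 0.502288 + 0.040630 = 0.542918.

0.543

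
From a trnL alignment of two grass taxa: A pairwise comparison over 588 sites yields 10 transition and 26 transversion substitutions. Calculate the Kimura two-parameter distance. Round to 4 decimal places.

0.0639

P = 10/588 ≈ 0.017007 and Q = 26/588 ≈ 0.044218.
Under the Kimura two-parameter model, d = −½ ln(1 − 2P − Q) − ¼ ln(1 − 2Q).
1 − 2P − Q = 0.921768, giving −½ ln(0.921768) = 0.040731.
1 − 2Q = 0.911564, giving −¼ ln(0.911564) = 0.023148.
d = 0.040731 + 0.023148 = 0.063879.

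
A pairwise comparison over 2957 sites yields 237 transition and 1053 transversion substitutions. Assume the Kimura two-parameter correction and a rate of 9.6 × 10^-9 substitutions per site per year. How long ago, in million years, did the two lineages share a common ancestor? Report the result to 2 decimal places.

P = 237/2957 ≈ 0.080149 and Q = 1053/2957 ≈ 0.356104.
Under the Kimura two-parameter model, d = −½ ln(1 − 2P − Q) − ¼ ln(1 − 2Q).
1 − 2P − Q = 0.483598, giving −½ ln(0.483598) = 0.363251.
1 − 2Q = 0.287792, giving −¼ ln(0.287792) = 0.311379.
d = 0.363251 + 0.311379 = 0.674630.
Under a molecular clock d = 2μt, so t = d/(2μ) = 0.674630 / (2 × 9.6 × 10^-9) = 35.14 million years.

35.14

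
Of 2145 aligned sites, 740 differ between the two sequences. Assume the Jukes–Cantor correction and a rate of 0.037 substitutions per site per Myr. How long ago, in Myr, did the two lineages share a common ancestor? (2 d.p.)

6.24

p = 740/2145 ≈ 0.344988.
d = −(3/4) ln(1 − 4p/3) = −0.75 ln(1 − 0.459984) = −0.75 ln(0.540016)
  = −0.75 × (-0.616157) = 0.462118 substitutions/site.
Under a molecular clock d = 2μt, so t = d/(2μ) = 0.462118 / (2 × 0.037) = 6.24 Myr.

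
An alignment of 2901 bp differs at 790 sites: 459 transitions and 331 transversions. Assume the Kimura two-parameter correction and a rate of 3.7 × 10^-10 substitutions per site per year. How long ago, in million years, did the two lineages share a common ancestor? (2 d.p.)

P = 459/2901 ≈ 0.158221 and Q = 331/2901 ≈ 0.114099.
Under the Kimura two-parameter model, d = −½ ln(1 − 2P − Q) − ¼ ln(1 − 2Q).
1 − 2P − Q = 0.569459, giving −½ ln(0.569459) = 0.281534.
1 − 2Q = 0.771802, giving −¼ ln(0.771802) = 0.064757.
d = 0.281534 + 0.064757 = 0.346291.
Under a molecular clock d = 2μt, so t = d/(2μ) = 0.346291 / (2 × 3.7 × 10^-10) = 467.96 million years.

467.96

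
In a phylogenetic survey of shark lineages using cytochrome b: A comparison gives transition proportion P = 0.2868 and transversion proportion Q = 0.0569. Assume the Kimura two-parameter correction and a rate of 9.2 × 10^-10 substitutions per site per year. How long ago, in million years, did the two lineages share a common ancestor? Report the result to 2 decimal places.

286.96

Under the Kimura two-parameter model, d = −½ ln(1 − 2P − Q) − ¼ ln(1 − 2Q).
1 − 2P − Q = 0.3695, giving −½ ln(0.3695) = 0.497802.
1 − 2Q = 0.8862, giving −¼ ln(0.8862) = 0.030203.
d = 0.497802 + 0.030203 = 0.528005.
Under a molecular clock d = 2μt, so t = d/(2μ) = 0.528005 / (2 × 9.2 × 10^-10) = 286.96 million years.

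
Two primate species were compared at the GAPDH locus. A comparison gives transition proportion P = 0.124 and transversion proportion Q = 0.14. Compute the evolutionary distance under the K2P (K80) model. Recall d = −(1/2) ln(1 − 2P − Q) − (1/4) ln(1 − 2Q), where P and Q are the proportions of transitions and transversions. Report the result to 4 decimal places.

0.3276

Under the Kimura two-parameter model, d = −½ ln(1 − 2P − Q) − ¼ ln(1 − 2Q).
1 − 2P − Q = 0.612, giving −½ ln(0.612) = 0.245511.
1 − 2Q = 0.72, giving −¼ ln(0.72) = 0.082126.
d = 0.245511 + 0.082126 = 0.327637.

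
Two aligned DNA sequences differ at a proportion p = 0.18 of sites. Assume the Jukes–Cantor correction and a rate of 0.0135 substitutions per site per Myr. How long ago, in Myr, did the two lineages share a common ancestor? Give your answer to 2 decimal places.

d = −(3/4) ln(1 − 4p/3) = −0.75 ln(1 − 0.24) = −0.75 ln(0.76)
  = −0.75 × (-0.274437) = 0.205828 substitutions/site.
Under a molecular clock d = 2μt, so t = d/(2μ) = 0.205828 / (2 × 0.0135) = 7.62 Myr.

7.62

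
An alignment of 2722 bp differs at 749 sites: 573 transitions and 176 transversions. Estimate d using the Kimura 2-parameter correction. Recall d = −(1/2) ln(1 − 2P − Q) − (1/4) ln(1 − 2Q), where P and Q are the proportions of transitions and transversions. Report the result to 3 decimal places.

0.367

P = 573/2722 ≈ 0.210507 and Q = 176/2722 ≈ 0.064658.
Under the Kimura two-parameter model, d = −½ ln(1 − 2P − Q) − ¼ ln(1 − 2Q).
1 − 2P − Q = 0.514328, giving −½ ln(0.514328) = 0.332447.
1 − 2Q = 0.870684, giving −¼ ln(0.870684) = 0.034619.
d = 0.332447 + 0.034619 = 0.367066.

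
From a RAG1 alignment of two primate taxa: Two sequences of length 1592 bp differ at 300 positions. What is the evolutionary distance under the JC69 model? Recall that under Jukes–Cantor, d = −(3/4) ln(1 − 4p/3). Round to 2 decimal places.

0.22

p = 300/1592 ≈ 0.188442.
d = −(3/4) ln(1 − 4p/3) = −0.75 ln(1 − 0.251256) = −0.75 ln(0.748744)
  = −0.75 × (-0.289358) = 0.217019 substitutions/site.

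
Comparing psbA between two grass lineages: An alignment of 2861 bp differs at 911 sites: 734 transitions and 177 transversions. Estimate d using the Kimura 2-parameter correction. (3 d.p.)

P = 734/2861 ≈ 0.256554 and Q = 177/2861 ≈ 0.061866.
Under the Kimura two-parameter model, d = −½ ln(1 − 2P − Q) − ¼ ln(1 − 2Q).
1 − 2P − Q = 0.425026, giving −½ ln(0.425026) = 0.427802.
1 − 2Q = 0.876268, giving −¼ ln(0.876268) = 0.033021.
d = 0.427802 + 0.033021 = 0.460823.

0.461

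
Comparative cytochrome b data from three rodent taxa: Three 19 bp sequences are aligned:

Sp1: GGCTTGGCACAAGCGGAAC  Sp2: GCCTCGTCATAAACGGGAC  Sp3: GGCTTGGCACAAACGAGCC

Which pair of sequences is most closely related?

Sp1–Sp2: 6/19 differ, p = 0.316, d = 0.410.
Sp1–Sp3: 4/19 differ, p = 0.211, d = 0.247.
Sp2–Sp3: 6/19 differ, p = 0.316, d = 0.410.
The smallest distance is between Sp1 and Sp3.

Sp1 and Sp3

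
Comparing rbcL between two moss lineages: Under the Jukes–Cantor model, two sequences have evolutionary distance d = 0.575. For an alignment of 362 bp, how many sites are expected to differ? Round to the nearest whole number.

145

Invert JC69: p = (3/4)(1 − e^(−4d/3)) = 0.75 × (1 − e^(-0.766667)) = 0.75 × (1 − 0.464559) = 0.401581.
Expected differing sites = pL ≈ 0.401581 × 362 = 145.372322 ≈ 145.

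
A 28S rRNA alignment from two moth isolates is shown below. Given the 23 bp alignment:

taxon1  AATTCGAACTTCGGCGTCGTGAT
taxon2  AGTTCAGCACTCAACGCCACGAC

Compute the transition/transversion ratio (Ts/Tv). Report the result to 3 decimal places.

Transitions are A↔G and C↔T; transversions are all other mismatches.
Transitions: 10. Transversions: 2.
R = 10/2 = 5.000.

5.000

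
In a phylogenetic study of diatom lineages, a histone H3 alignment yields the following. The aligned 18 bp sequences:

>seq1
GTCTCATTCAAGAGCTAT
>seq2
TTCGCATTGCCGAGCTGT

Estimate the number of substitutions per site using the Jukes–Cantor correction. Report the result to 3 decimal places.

The sequences differ at 6 of 18 sites (1, 4, 9, 10, 11, 17), so p = 6/18 ≈ 0.333333.
d = −(3/4) ln(1 − 4p/3) = −0.75 ln(1 − 0.444444) = −0.75 ln(0.555556)
  = −0.75 × (-0.587786) = 0.440840 substitutions/site.

0.441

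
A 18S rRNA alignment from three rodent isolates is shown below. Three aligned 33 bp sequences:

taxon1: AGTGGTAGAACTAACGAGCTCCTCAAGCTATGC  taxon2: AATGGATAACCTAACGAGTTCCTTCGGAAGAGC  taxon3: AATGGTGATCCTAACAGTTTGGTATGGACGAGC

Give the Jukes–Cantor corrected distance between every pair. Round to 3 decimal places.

taxon1–taxon2: 13/33 sites differ → p ≈ 0.393939, d = −0.75 ln(1 − 0.525252) = 0.558728 ≈ 0.559.
taxon1–taxon3: 18/33 sites differ → p ≈ 0.545455, d = −0.75 ln(1 − 0.727273) = 0.974463 ≈ 0.974.
taxon2–taxon3: 11/33 sites differ → p ≈ 0.333333, d = −0.75 ln(1 − 0.444444) = 0.440839 ≈ 0.441.

d(taxon1,taxon2) = 0.559, d(taxon1,taxon3) = 0.974, d(taxon2,taxon3) = 0.441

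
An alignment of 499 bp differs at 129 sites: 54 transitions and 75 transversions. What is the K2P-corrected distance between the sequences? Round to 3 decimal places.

0.318

P = 54/499 ≈ 0.108216 and Q = 75/499 ≈ 0.150301.
Under the Kimura two-parameter model, d = −½ ln(1 − 2P − Q) − ¼ ln(1 − 2Q).
1 − 2P − Q = 0.633267, giving −½ ln(0.633267) = 0.228432.
1 − 2Q = 0.699398, giving −¼ ln(0.699398) = 0.089384.
d = 0.228432 + 0.089384 = 0.317816.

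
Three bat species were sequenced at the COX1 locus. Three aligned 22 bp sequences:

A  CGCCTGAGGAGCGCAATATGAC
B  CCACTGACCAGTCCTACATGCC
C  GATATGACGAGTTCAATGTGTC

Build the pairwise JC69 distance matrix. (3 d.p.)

A–B: 9/22 sites differ → p ≈ 0.409091, d = −0.75 ln(1 − 0.545455) = 0.591344 ≈ 0.591.
A–C: 9/22 sites differ → p ≈ 0.409091, d = −0.75 ln(1 − 0.545455) = 0.591344 ≈ 0.591.
B–C: 10/22 sites differ → p ≈ 0.454545, d = −0.75 ln(1 − 0.60606) = 0.698667 ≈ 0.699.

d(A,B) = 0.591, d(A,C) = 0.591, d(B,C) = 0.699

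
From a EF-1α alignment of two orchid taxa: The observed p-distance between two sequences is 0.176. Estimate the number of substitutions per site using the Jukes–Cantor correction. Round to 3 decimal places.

0.201

d = −(3/4) ln(1 − 4p/3) = −0.75 ln(1 − 0.234667) = −0.75 ln(0.765333)
  = −0.75 × (-0.267444) = 0.200583 substitutions/site.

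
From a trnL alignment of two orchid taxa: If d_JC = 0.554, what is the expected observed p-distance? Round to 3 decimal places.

0.392

p = (3/4)(1 − e^(−4d/3)) = 0.75 × (1 − e^(-0.738667)) = 0.75 × (1 − 0.477750) = 0.391688.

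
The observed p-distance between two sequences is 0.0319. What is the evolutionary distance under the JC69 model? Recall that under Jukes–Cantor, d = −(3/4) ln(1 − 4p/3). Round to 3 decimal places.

0.033

d = −(3/4) ln(1 − 4p/3) = −0.75 ln(1 − 0.042533) = −0.75 ln(0.957467)
  = −0.75 × (-0.043464) = 0.032598 substitutions/site.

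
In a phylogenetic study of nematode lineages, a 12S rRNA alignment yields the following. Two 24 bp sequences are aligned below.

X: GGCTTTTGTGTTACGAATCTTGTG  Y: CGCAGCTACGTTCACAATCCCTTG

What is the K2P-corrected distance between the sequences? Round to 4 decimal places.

Of 24 sites, 5 differences are transitions and 7 are transversions, so P = 5/24 ≈ 0.208333 and Q = 7/24 ≈ 0.291667.
Under the Kimura two-parameter model, d = −½ ln(1 − 2P − Q) − ¼ ln(1 − 2Q).
1 − 2P − Q = 0.291667, giving −½ ln(0.291667) = 0.616071.
1 − 2Q = 0.416666, giving −¼ ln(0.416666) = 0.218868.
d = 0.616071 + 0.218868 = 0.834939.

0.8349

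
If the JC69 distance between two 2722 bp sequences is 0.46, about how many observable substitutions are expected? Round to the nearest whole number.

936

Invert JC69: p = (3/4)(1 − e^(−4d/3)) = 0.75 × (1 − e^(-0.613333)) = 0.75 × (1 − 0.541543) = 0.343843.
Expected differing sites = pL ≈ 0.343843 × 2722 = 935.940646 ≈ 936.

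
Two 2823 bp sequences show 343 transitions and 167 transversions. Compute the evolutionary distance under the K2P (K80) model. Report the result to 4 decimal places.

0.2114

P = 343/2823 ≈ 0.121502 and Q = 167/2823 ≈ 0.059157.
Under the Kimura two-parameter model, d = −½ ln(1 − 2P − Q) − ¼ ln(1 − 2Q).
1 − 2P − Q = 0.697839, giving −½ ln(0.697839) = 0.179883.
1 − 2Q = 0.881686, giving −¼ ln(0.881686) = 0.031480.
d = 0.179883 + 0.031480 = 0.211363.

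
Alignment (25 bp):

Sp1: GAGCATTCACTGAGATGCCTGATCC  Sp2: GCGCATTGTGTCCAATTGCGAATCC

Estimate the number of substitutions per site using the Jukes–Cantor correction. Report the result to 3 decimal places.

0.663

The sequences differ at 11 of 25 sites, so p = 11/25 = 0.44.
d = −(3/4) ln(1 − 4p/3) = −0.75 ln(1 − 0.586667) = −0.75 ln(0.413333)
  = −0.75 × (-0.883502) = 0.662627 substitutions/site.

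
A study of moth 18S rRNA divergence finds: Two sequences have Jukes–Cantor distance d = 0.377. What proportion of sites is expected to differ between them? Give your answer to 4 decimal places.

p = (3/4)(1 − e^(−4d/3)) = 0.75 × (1 − e^(-0.502667)) = 0.75 × (1 − 0.604915) = 0.296314.

0.2963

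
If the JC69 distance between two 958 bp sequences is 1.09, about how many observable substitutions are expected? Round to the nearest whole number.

551

Invert JC69: p = (3/4)(1 − e^(−4d/3)) = 0.75 × (1 − e^(-1.453333)) = 0.75 × (1 − 0.233790) = 0.574658.
Expected differing sites = pL ≈ 0.574658 × 958 = 550.522364 ≈ 551.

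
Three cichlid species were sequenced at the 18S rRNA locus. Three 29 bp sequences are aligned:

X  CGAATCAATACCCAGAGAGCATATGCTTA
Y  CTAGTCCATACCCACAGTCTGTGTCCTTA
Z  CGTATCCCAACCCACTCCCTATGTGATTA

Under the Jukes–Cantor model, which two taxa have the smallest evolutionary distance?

X and Y

X–Y: 10/29 differ, p = 0.345, d = 0.462.
X–Z: 12/29 differ, p = 0.414, d = 0.602.
Y–Z: 11/29 differ, p = 0.379, d = 0.529.
The smallest distance is between X and Y.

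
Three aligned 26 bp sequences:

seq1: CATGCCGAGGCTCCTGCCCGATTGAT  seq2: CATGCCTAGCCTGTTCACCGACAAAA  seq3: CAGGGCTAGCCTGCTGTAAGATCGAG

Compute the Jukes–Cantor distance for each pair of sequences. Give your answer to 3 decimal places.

d(seq1,seq2) = 0.539, d(seq1,seq3) = 0.539, d(seq2,seq3) = 0.623

seq1–seq2: 10/26 sites differ → p ≈ 0.384615, d = −0.75 ln(1 − 0.51282) = 0.539341 ≈ 0.539.
seq1–seq3: 10/26 sites differ → p ≈ 0.384615, d = −0.75 ln(1 − 0.51282) = 0.539341 ≈ 0.539.
seq2–seq3: 11/26 sites differ → p ≈ 0.423077, d = −0.75 ln(1 − 0.564103) = 0.622762 ≈ 0.623.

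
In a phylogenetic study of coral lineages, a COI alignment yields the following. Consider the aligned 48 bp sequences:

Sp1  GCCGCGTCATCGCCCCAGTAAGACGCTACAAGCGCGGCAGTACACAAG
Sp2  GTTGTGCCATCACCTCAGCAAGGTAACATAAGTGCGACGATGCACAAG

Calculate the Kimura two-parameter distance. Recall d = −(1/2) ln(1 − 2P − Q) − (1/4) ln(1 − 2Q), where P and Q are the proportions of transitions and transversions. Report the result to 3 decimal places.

0.664

Of 48 sites, 17 differences are transitions and 1 are transversions, so P = 17/48 ≈ 0.354167 and Q = 1/48 ≈ 0.020833.
Under the Kimura two-parameter model, d = −½ ln(1 − 2P − Q) − ¼ ln(1 − 2Q).
1 − 2P − Q = 0.270833, giving −½ ln(0.270833) = 0.653126.
1 − 2Q = 0.958334, giving −¼ ln(0.958334) = 0.010640.
d = 0.653126 + 0.010640 = 0.663766.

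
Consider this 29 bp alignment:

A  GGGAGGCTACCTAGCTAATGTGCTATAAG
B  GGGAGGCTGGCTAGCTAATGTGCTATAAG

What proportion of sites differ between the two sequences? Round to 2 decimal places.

0.07

The sequences differ at 2 of 29 positions (sites 9, 10).
p = 2/29 = 0.068965… ≈ 0.07 (to 2 d.p.).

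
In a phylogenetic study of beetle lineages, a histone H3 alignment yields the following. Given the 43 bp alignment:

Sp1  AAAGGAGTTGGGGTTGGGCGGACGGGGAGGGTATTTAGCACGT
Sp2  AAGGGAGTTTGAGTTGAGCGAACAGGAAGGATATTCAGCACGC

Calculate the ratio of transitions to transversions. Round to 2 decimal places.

9.00

Transitions are A↔G and C↔T; transversions are all other mismatches.
Transitions: 9. Transversions: 1.
R = 9/1 = 9.00.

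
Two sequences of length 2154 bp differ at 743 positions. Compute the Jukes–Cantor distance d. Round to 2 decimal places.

0.46

p = 743/2154 ≈ 0.34494.
d = −(3/4) ln(1 − 4p/3) = −0.75 ln(1 − 0.45992) = −0.75 ln(0.54008)
  = −0.75 × (-0.616038) = 0.462029 substitutions/site.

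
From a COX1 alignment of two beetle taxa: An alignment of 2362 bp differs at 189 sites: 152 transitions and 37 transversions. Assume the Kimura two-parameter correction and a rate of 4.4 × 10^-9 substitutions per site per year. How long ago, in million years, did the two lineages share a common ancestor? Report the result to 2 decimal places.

9.76

P = 152/2362 ≈ 0.064352 and Q = 37/2362 ≈ 0.015665.
Under the Kimura two-parameter model, d = −½ ln(1 − 2P − Q) − ¼ ln(1 − 2Q).
1 − 2P − Q = 0.855631, giving −½ ln(0.855631) = 0.077958.
1 − 2Q = 0.96867, giving −¼ ln(0.96867) = 0.007958.
d = 0.077958 + 0.007958 = 0.085916.
Under a molecular clock d = 2μt, so t = d/(2μ) = 0.085916 / (2 × 4.4 × 10^-9) = 9.76 million years.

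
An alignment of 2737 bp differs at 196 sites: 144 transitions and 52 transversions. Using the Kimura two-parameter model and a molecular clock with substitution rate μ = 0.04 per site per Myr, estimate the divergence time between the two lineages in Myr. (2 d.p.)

P = 144/2737 ≈ 0.052612 and Q = 52/2737 ≈ 0.018999.
Under the Kimura two-parameter model, d = −½ ln(1 − 2P − Q) − ¼ ln(1 − 2Q).
1 − 2P − Q = 0.875777, giving −½ ln(0.875777) = 0.066322.
1 − 2Q = 0.962002, giving −¼ ln(0.962002) = 0.009685.
d = 0.066322 + 0.009685 = 0.076007.
Under a molecular clock d = 2μt, so t = d/(2μ) = 0.076007 / (2 × 0.04) = 0.95 Myr.

0.95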